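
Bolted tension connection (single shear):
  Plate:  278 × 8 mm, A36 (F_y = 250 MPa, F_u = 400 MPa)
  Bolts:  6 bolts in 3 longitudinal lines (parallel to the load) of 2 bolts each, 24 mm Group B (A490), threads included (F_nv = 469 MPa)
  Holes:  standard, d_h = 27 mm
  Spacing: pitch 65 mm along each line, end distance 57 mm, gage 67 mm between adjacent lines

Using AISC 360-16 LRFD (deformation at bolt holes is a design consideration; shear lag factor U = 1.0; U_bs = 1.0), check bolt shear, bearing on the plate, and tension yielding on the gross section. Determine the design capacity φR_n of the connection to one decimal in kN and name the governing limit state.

Bolt shear: A_b = π(24)²/4 = 452.39 mm². φR_n = 0.75 × 469 × 452.39 × 6 × 1 = 954.8 kN.
Bearing (8 mm plate, F_u = 400 MPa): end bolts L_c = 57 − 27/2 = 43.5, R_n = min(1.2×43.5×8×400, 2.4×24×8×400) = 167.04 kN/bolt; interior L_c = 65 − 27 = 38, R_n = 145.92 kN/bolt. φR_n = 0.75 × (3×167.04 + 3×145.92) = 704.2 kN.
Tension yield (gross): A_g = 278×8 = 2224 mm². φR_n = 0.90 × 250 × 2224 = 500.4 kN.
Governing: min(954.8, 704.2, 500.4) = 500.4 kN → gross-section yield.

500.4 kN (gross-section yield governs)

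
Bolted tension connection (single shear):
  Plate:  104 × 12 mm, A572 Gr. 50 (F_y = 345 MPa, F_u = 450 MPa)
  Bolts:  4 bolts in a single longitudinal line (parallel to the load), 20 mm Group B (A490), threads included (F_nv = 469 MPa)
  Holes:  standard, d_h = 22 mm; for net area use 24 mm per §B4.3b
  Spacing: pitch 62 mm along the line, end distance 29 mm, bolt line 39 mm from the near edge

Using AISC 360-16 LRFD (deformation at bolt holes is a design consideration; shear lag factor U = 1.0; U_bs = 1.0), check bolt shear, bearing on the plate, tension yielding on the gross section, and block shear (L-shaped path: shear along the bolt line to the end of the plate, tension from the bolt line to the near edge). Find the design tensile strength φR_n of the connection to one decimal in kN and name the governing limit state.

Bolt shear: A_b = π(20)²/4 = 314.16 mm². φR_n = 0.75 × 469 × 314.16 × 4 × 1 = 442.0 kN.
Bearing (12 mm plate, F_u = 450 MPa): end bolts L_c = 29 − 22/2 = 18, R_n = min(1.2×18×12×450, 2.4×20×12×450) = 116.64 kN/bolt; interior L_c = 62 − 22 = 40, R_n = 259.2 kN/bolt. φR_n = 0.75 × (1×116.64 + 3×259.2) = 670.7 kN.
Tension yield (gross): A_g = 104×12 = 1248 mm². φR_n = 0.90 × 345 × 1248 = 387.5 kN.
Block shear: shear path 1×[29+3×62] = 1×215 mm, A_gv = 2580, A_nv = 1×(215 − 3.5×24)×12 = 1572 mm²; tension to near edge: (39 − 0.5×24)×12 = 324 mm². R_n = min(0.6×450×1572, 0.6×345×2580) + 1.0×450×324 = min(424.44, 534.06) + 145.8 = 570.24 kN. φR_n = 0.75 × 570.24 = 427.7 kN.
Governing: min(442.0, 670.7, 387.5, 427.7) = 387.5 kN → gross-section yield.

387.5 kN (gross-section yield governs)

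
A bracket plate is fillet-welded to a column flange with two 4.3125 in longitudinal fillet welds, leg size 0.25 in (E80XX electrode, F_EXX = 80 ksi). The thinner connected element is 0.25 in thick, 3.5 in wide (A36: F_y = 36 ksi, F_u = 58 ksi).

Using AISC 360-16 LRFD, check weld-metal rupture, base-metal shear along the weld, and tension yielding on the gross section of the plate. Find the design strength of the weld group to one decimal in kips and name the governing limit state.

28.4 kips (gross-section yield governs)

Weld metal: throat = 0.707×0.25 = 0.17675 in, L = 2×4.3125 = 8.625 in. φR_n = 0.75 × 0.6 × 80 × 0.17675 × 8.625 = 54.9 kips.
Base metal shear (0.25 in plate): yield φR_n = 1.0×0.6×36×0.25×8.625 = 46.6 kips; rupture φR_n = 0.75×0.6×58×0.25×8.625 = 56.3 kips; take 46.6 kips (yield).
Tension yield (gross): A_g = 3.5×0.25 = 0.875 in². φR_n = 0.90 × 36 × 0.875 = 28.4 kips.
Governing: min(54.9, 46.6, 28.4) = 28.4 kips → gross-section yield.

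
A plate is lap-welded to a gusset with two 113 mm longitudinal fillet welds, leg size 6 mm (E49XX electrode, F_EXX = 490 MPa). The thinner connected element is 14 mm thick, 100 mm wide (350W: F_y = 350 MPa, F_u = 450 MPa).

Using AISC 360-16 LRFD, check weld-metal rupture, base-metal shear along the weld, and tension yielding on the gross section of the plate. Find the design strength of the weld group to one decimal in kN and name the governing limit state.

211.4 kN (weld metal governs)

Weld metal: throat = 0.707×6 = 4.242 mm, L = 2×113 = 226 mm. φR_n = 0.75 × 0.6 × 490 × 4.242 × 226 = 211.4 kN.
Base metal shear (14 mm plate): yield φR_n = 1.0×0.6×350×14×226 = 664.4 kN; rupture φR_n = 0.75×0.6×450×14×226 = 640.7 kN; take 640.7 kN (rupture).
Tension yield (gross): A_g = 100×14 = 1400 mm². φR_n = 0.90 × 350 × 1400 = 441.0 kN.
Governing: min(211.4, 640.7, 441.0) = 211.4 kN → weld metal.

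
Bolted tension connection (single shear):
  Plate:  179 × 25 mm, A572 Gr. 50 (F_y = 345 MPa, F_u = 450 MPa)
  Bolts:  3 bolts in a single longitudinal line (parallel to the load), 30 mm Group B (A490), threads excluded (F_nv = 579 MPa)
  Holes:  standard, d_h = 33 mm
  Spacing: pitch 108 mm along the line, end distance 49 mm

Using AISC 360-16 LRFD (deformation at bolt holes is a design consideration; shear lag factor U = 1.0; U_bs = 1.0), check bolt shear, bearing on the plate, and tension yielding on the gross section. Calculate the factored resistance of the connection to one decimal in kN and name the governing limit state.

920.9 kN (bolt shear governs)

Bolt shear: A_b = π(30)²/4 = 706.86 mm². φR_n = 0.75 × 579 × 706.86 × 3 × 1 = 920.9 kN.
Bearing (25 mm plate, F_u = 450 MPa): end bolts L_c = 49 − 33/2 = 32.5, R_n = min(1.2×32.5×25×450, 2.4×30×25×450) = 438.75 kN/bolt; interior L_c = 108 − 33 = 75, R_n = 810 kN/bolt. φR_n = 0.75 × (1×438.75 + 2×810) = 1544.1 kN.
Tension yield (gross): A_g = 179×25 = 4475 mm². φR_n = 0.90 × 345 × 4475 = 1389.5 kN.
Governing: min(920.9, 1544.1, 1389.5) = 920.9 kN → bolt shear.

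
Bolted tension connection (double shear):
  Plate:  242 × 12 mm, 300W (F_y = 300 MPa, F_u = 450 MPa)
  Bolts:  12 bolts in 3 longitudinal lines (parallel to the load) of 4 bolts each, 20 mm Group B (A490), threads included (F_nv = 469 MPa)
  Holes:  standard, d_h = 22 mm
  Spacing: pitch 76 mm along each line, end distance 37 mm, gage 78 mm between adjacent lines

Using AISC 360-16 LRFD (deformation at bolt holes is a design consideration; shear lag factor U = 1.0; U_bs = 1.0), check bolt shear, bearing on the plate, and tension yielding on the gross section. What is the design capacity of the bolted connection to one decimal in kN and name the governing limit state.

784.1 kN (gross-section yield governs)

Bolt shear: A_b = π(20)²/4 = 314.16 mm². φR_n = 0.75 × 469 × 314.16 × 12 × 2 = 2652.1 kN.
Bearing (12 mm plate, F_u = 450 MPa): end bolts L_c = 37 − 22/2 = 26, R_n = min(1.2×26×12×450, 2.4×20×12×450) = 168.48 kN/bolt; interior L_c = 76 − 22 = 54, R_n = 259.2 kN/bolt. φR_n = 0.75 × (3×168.48 + 9×259.2) = 2128.7 kN.
Tension yield (gross): A_g = 242×12 = 2904 mm². φR_n = 0.90 × 300 × 2904 = 784.1 kN.
Governing: min(2652.1, 2128.7, 784.1) = 784.1 kN → gross-section yield.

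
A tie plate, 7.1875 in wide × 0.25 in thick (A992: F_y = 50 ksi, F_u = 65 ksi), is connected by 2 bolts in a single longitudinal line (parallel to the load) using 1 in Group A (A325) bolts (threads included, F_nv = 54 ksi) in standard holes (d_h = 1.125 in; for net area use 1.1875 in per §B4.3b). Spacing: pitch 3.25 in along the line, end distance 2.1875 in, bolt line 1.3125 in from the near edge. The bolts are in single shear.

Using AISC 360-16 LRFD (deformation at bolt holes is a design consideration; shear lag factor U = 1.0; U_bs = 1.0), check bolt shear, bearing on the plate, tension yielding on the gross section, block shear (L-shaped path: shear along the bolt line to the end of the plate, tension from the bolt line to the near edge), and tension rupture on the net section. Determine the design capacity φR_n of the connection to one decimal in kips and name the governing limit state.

35.5 kips (block shear governs)

Bolt shear: A_b = π(1)²/4 = 0.7854 in². φR_n = 0.75 × 54 × 0.7854 × 2 × 1 = 63.6 kips.
Bearing (0.25 in plate, F_u = 65 ksi): end bolts L_c = 2.1875 − 1.125/2 = 1.625, R_n = min(1.2×1.625×0.25×65, 2.4×1×0.25×65) = 31.688 kips/bolt; interior L_c = 3.25 − 1.125 = 2.125, R_n = 39 kips/bolt. φR_n = 0.75 × (1×31.688 + 1×39) = 53.0 kips.
Tension yield (gross): A_g = 7.1875×0.25 = 1.7969 in². φR_n = 0.90 × 50 × 1.7969 = 80.9 kips.
Block shear: shear path 1×[2.1875+1×3.25] = 1×5.4375 in, A_gv = 1.3594, A_nv = 1×(5.4375 − 1.5×1.1875)×0.25 = 0.91406 in²; tension to near edge: (1.3125 − 0.5×1.1875)×0.25 = 0.17969 in². R_n = min(0.6×65×0.91406, 0.6×50×1.3594) + 1.0×65×0.17969 = min(35.648, 40.782) + 11.68 = 47.328 kips. φR_n = 0.75 × 47.328 = 35.5 kips.
Tension rupture (net): A_n = (7.1875 − 1×1.1875)×0.25 = 1.5 in² (U = 1.0, A_e = A_n). φR_n = 0.75 × 65 × 1.5 = 73.1 kips.
Governing: min(63.6, 53.0, 80.9, 35.5, 73.1) = 35.5 kips → block shear.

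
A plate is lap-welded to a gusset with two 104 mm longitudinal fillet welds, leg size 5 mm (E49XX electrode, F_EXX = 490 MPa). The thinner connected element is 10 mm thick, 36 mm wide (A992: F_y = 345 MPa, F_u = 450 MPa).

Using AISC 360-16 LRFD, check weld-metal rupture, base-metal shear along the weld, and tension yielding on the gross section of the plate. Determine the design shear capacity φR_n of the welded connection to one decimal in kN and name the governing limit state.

111.8 kN (gross-section yield governs)

Weld metal: throat = 0.707×5 = 3.535 mm, L = 2×104 = 208 mm. φR_n = 0.75 × 0.6 × 490 × 3.535 × 208 = 162.1 kN.
Base metal shear (10 mm plate): yield φR_n = 1.0×0.6×345×10×208 = 430.6 kN; rupture φR_n = 0.75×0.6×450×10×208 = 421.2 kN; take 421.2 kN (rupture).
Tension yield (gross): A_g = 36×10 = 360 mm². φR_n = 0.90 × 345 × 360 = 111.8 kN.
Governing: min(162.1, 421.2, 111.8) = 111.8 kN → gross-section yield.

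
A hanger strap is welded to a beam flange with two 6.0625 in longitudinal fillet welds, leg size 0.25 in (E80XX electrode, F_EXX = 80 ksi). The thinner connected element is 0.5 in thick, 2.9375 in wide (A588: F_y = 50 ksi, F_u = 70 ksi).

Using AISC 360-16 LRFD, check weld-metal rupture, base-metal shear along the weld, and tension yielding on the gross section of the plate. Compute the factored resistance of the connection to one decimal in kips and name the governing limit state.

66.1 kips (gross-section yield governs)

Weld metal: throat = 0.707×0.25 = 0.17675 in, L = 2×6.0625 = 12.125 in. φR_n = 0.75 × 0.6 × 80 × 0.17675 × 12.125 = 77.2 kips.
Base metal shear (0.5 in plate): yield φR_n = 1.0×0.6×50×0.5×12.125 = 181.9 kips; rupture φR_n = 0.75×0.6×70×0.5×12.125 = 191.0 kips; take 181.9 kips (yield).
Tension yield (gross): A_g = 2.9375×0.5 = 1.4688 in². φR_n = 0.90 × 50 × 1.4688 = 66.1 kips.
Governing: min(77.2, 181.9, 66.1) = 66.1 kips → gross-section yield.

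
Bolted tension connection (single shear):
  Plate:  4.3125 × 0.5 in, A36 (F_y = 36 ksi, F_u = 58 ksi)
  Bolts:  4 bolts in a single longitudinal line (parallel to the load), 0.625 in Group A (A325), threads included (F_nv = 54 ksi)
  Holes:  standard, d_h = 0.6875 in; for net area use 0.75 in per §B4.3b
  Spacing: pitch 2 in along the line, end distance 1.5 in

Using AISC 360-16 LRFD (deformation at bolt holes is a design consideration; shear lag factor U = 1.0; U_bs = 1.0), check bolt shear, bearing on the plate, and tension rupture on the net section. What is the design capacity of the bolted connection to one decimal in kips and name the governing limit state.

49.7 kips (bolt shear governs)

Bolt shear: A_b = π(0.625)²/4 = 0.3068 in². φR_n = 0.75 × 54 × 0.3068 × 4 × 1 = 49.7 kips.
Bearing (0.5 in plate, F_u = 58 ksi): end bolts L_c = 1.5 − 0.6875/2 = 1.15625, R_n = min(1.2×1.15625×0.5×58, 2.4×0.625×0.5×58) = 40.238 kips/bolt; interior L_c = 2 − 0.6875 = 1.3125, R_n = 43.5 kips/bolt. φR_n = 0.75 × (1×40.238 + 3×43.5) = 128.1 kips.
Tension rupture (net): A_n = (4.3125 − 1×0.75)×0.5 = 1.7813 in² (U = 1.0, A_e = A_n). φR_n = 0.75 × 58 × 1.7813 = 77.5 kips.
Governing: min(49.7, 128.1, 77.5) = 49.7 kips → bolt shear.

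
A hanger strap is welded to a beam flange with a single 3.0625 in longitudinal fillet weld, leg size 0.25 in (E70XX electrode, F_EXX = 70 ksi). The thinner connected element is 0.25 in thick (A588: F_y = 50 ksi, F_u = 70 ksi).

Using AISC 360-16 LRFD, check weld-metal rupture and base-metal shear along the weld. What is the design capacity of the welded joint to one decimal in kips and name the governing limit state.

17.1 kips (weld metal governs)

Weld metal: throat = 0.707×0.25 = 0.17675 in, L = 3.0625 in. φR_n = 0.75 × 0.6 × 70 × 0.17675 × 3.0625 = 17.1 kips.
Base metal shear (0.25 in plate): yield φR_n = 1.0×0.6×50×0.25×3.0625 = 23.0 kips; rupture φR_n = 0.75×0.6×70×0.25×3.0625 = 24.1 kips; take 23.0 kips (yield).
Governing: min(17.1, 23.0) = 17.1 kips → weld metal.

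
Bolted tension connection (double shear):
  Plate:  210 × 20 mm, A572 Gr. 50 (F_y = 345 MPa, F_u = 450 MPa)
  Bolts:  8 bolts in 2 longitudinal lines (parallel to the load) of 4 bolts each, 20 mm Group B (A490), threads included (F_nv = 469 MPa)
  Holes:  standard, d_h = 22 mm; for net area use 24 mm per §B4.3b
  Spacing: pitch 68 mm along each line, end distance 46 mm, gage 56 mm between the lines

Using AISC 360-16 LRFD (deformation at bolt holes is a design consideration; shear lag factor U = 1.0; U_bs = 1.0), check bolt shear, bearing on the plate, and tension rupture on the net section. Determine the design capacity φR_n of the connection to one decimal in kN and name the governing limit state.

Bolt shear: A_b = π(20)²/4 = 314.16 mm². φR_n = 0.75 × 469 × 314.16 × 8 × 2 = 1768.1 kN.
Bearing (20 mm plate, F_u = 450 MPa): end bolts L_c = 46 − 22/2 = 35, R_n = min(1.2×35×20×450, 2.4×20×20×450) = 378 kN/bolt; interior L_c = 68 − 22 = 46, R_n = 432 kN/bolt. φR_n = 0.75 × (2×378 + 6×432) = 2511.0 kN.
Tension rupture (net): A_n = (210 − 2×24)×20 = 3240 mm² (U = 1.0, A_e = A_n). φR_n = 0.75 × 450 × 3240 = 1093.5 kN.
Governing: min(1768.1, 2511.0, 1093.5) = 1093.5 kN → net-section rupture.

1093.5 kN (net-section rupture governs)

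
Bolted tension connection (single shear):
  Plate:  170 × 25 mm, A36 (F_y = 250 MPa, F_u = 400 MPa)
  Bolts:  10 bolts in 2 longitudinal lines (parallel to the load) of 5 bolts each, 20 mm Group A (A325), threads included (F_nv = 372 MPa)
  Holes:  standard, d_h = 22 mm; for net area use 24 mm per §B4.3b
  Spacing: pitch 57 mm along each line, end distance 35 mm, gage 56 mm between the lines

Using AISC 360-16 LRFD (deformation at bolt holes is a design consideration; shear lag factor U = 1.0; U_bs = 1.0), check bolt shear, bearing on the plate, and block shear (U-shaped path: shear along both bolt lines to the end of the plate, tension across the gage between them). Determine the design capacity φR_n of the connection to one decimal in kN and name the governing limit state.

Bolt shear: A_b = π(20)²/4 = 314.16 mm². φR_n = 0.75 × 372 × 314.16 × 10 × 1 = 876.5 kN.
Bearing (25 mm plate, F_u = 400 MPa): end bolts L_c = 35 − 22/2 = 24, R_n = min(1.2×24×25×400, 2.4×20×25×400) = 288 kN/bolt; interior L_c = 57 − 22 = 35, R_n = 420 kN/bolt. φR_n = 0.75 × (2×288 + 8×420) = 2952.0 kN.
Block shear: shear path 2×[35+4×57] = 2×263 mm, A_gv = 13150, A_nv = 2×(263 − 4.5×24)×25 = 7750 mm²; tension across gage: (56 − 1×24)×25 = 800 mm². R_n = min(0.6×400×7750, 0.6×250×13150) + 1.0×400×800 = min(1860, 1972.5) + 320 = 2180 kN. φR_n = 0.75 × 2180 = 1635.0 kN.
Governing: min(876.5, 2952.0, 1635.0) = 876.5 kN → bolt shear.

876.5 kN (bolt shear governs)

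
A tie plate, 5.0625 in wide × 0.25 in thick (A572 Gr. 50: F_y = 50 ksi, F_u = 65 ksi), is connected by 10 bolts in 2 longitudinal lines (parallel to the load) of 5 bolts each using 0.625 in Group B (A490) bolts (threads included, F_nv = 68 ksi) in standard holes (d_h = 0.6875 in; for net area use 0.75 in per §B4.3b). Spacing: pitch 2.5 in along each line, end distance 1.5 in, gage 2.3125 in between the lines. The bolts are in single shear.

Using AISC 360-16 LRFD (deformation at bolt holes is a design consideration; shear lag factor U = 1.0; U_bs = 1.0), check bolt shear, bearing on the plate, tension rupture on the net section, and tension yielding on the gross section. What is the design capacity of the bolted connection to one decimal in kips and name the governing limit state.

43.4 kips (net-section rupture governs)

Bolt shear: A_b = π(0.625)²/4 = 0.3068 in². φR_n = 0.75 × 68 × 0.3068 × 10 × 1 = 156.5 kips.
Bearing (0.25 in plate, F_u = 65 ksi): end bolts L_c = 1.5 − 0.6875/2 = 1.15625, R_n = min(1.2×1.15625×0.25×65, 2.4×0.625×0.25×65) = 22.547 kips/bolt; interior L_c = 2.5 − 0.6875 = 1.8125, R_n = 24.375 kips/bolt. φR_n = 0.75 × (2×22.547 + 8×24.375) = 180.1 kips.
Tension rupture (net): A_n = (5.0625 − 2×0.75)×0.25 = 0.89063 in² (U = 1.0, A_e = A_n). φR_n = 0.75 × 65 × 0.89063 = 43.4 kips.
Tension yield (gross): A_g = 5.0625×0.25 = 1.2656 in². φR_n = 0.90 × 50 × 1.2656 = 57.0 kips.
Governing: min(156.5, 180.1, 43.4, 57.0) = 43.4 kips → net-section rupture.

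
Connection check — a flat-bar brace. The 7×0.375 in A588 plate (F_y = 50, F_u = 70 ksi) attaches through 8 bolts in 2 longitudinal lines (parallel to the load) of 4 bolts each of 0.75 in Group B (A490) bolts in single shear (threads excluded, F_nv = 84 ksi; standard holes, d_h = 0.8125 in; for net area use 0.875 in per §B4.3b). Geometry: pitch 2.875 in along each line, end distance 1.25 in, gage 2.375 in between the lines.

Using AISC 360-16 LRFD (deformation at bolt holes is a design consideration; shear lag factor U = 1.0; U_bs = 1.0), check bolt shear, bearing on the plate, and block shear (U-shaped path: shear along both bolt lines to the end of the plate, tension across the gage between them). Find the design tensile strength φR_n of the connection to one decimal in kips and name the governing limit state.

Bolt shear: A_b = π(0.75)²/4 = 0.44179 in². φR_n = 0.75 × 84 × 0.44179 × 8 × 1 = 222.7 kips.
Bearing (0.375 in plate, F_u = 70 ksi): end bolts L_c = 1.25 − 0.8125/2 = 0.84375, R_n = min(1.2×0.84375×0.375×70, 2.4×0.75×0.375×70) = 26.578 kips/bolt; interior L_c = 2.875 − 0.8125 = 2.0625, R_n = 47.25 kips/bolt. φR_n = 0.75 × (2×26.578 + 6×47.25) = 252.5 kips.
Block shear: shear path 2×[1.25+3×2.875] = 2×9.875 in, A_gv = 7.4063, A_nv = 2×(9.875 − 3.5×0.875)×0.375 = 5.1094 in²; tension across gage: (2.375 − 1×0.875)×0.375 = 0.5625 in². R_n = min(0.6×70×5.1094, 0.6×50×7.4063) + 1.0×70×0.5625 = min(214.59, 222.19) + 39.375 = 253.97 kips. φR_n = 0.75 × 253.97 = 190.5 kips.
Governing: min(222.7, 252.5, 190.5) = 190.5 kips → block shear.

190.5 kips (block shear governs)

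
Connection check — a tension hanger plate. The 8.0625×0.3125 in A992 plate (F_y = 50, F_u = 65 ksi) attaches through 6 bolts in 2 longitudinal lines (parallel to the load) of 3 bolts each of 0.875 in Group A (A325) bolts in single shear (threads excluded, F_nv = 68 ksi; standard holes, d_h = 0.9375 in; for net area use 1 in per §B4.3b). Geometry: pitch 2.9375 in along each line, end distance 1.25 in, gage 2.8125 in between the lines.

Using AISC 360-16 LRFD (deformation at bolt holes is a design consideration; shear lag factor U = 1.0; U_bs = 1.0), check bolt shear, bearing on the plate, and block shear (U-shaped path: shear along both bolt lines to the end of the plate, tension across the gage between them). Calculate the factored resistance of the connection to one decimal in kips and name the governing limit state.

112.2 kips (block shear governs)

Bolt shear: A_b = π(0.875)²/4 = 0.60132 in². φR_n = 0.75 × 68 × 0.60132 × 6 × 1 = 184.0 kips.
Bearing (0.3125 in plate, F_u = 65 ksi): end bolts L_c = 1.25 − 0.9375/2 = 0.78125, R_n = min(1.2×0.78125×0.3125×65, 2.4×0.875×0.3125×65) = 19.043 kips/bolt; interior L_c = 2.9375 − 0.9375 = 2, R_n = 42.656 kips/bolt. φR_n = 0.75 × (2×19.043 + 4×42.656) = 156.5 kips.
Block shear: shear path 2×[1.25+2×2.9375] = 2×7.125 in, A_gv = 4.4531, A_nv = 2×(7.125 − 2.5×1)×0.3125 = 2.8906 in²; tension across gage: (2.8125 − 1×1)×0.3125 = 0.56641 in². R_n = min(0.6×65×2.8906, 0.6×50×4.4531) + 1.0×65×0.56641 = min(112.73, 133.59) + 36.817 = 149.55 kips. φR_n = 0.75 × 149.55 = 112.2 kips.
Governing: min(184.0, 156.5, 112.2) = 112.2 kips → block shear.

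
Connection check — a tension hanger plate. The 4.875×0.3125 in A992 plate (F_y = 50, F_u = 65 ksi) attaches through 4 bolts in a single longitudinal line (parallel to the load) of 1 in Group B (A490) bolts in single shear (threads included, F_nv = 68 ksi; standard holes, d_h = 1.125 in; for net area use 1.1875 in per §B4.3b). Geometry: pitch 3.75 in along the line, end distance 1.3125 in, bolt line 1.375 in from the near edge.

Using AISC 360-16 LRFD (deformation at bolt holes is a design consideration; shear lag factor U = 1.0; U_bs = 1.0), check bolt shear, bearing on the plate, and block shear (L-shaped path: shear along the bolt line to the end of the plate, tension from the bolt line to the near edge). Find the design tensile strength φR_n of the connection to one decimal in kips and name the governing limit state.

88.7 kips (block shear governs)

Bolt shear: A_b = π(1)²/4 = 0.7854 in². φR_n = 0.75 × 68 × 0.7854 × 4 × 1 = 160.2 kips.
Bearing (0.3125 in plate, F_u = 65 ksi): end bolts L_c = 1.3125 − 1.125/2 = 0.75, R_n = min(1.2×0.75×0.3125×65, 2.4×1×0.3125×65) = 18.281 kips/bolt; interior L_c = 3.75 − 1.125 = 2.625, R_n = 48.75 kips/bolt. φR_n = 0.75 × (1×18.281 + 3×48.75) = 123.4 kips.
Block shear: shear path 1×[1.3125+3×3.75] = 1×12.5625 in, A_gv = 3.9258, A_nv = 1×(12.5625 − 3.5×1.1875)×0.3125 = 2.627 in²; tension to near edge: (1.375 − 0.5×1.1875)×0.3125 = 0.24414 in². R_n = min(0.6×65×2.627, 0.6×50×3.9258) + 1.0×65×0.24414 = min(102.45, 117.77) + 15.869 = 118.32 kips. φR_n = 0.75 × 118.32 = 88.7 kips.
Governing: min(160.2, 123.4, 88.7) = 88.7 kips → block shear.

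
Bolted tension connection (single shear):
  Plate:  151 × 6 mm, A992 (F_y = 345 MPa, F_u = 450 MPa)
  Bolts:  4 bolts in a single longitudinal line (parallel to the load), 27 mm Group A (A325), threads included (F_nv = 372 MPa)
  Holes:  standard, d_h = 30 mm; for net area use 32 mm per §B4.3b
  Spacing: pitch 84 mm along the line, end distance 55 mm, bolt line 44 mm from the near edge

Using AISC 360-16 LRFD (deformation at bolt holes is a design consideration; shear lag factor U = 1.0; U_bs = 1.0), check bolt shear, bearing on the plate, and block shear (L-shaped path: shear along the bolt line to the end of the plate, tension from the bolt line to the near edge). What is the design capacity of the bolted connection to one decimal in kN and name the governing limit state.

Bolt shear: A_b = π(27)²/4 = 572.56 mm². φR_n = 0.75 × 372 × 572.56 × 4 × 1 = 639.0 kN.
Bearing (6 mm plate, F_u = 450 MPa): end bolts L_c = 55 − 30/2 = 40, R_n = min(1.2×40×6×450, 2.4×27×6×450) = 129.6 kN/bolt; interior L_c = 84 − 30 = 54, R_n = 174.96 kN/bolt. φR_n = 0.75 × (1×129.6 + 3×174.96) = 490.9 kN.
Block shear: shear path 1×[55+3×84] = 1×307 mm, A_gv = 1842, A_nv = 1×(307 − 3.5×32)×6 = 1170 mm²; tension to near edge: (44 − 0.5×32)×6 = 168 mm². R_n = min(0.6×450×1170, 0.6×345×1842) + 1.0×450×168 = min(315.9, 381.29) + 75.6 = 391.5 kN. φR_n = 0.75 × 391.5 = 293.6 kN.
Governing: min(639.0, 490.9, 293.6) = 293.6 kN → block shear.

293.6 kN (block shear governs)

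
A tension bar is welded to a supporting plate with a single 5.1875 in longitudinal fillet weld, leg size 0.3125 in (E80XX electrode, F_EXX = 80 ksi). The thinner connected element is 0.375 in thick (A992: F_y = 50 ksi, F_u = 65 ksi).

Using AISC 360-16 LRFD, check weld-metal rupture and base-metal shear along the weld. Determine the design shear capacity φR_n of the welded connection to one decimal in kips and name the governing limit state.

Weld metal: throat = 0.707×0.3125 = 0.22094 in, L = 5.1875 in. φR_n = 0.75 × 0.6 × 80 × 0.22094 × 5.1875 = 41.3 kips.
Base metal shear (0.375 in plate): yield φR_n = 1.0×0.6×50×0.375×5.1875 = 58.4 kips; rupture φR_n = 0.75×0.6×65×0.375×5.1875 = 56.9 kips; take 56.9 kips (rupture).
Governing: min(41.3, 56.9) = 41.3 kips → weld metal.

41.3 kips (weld metal governs)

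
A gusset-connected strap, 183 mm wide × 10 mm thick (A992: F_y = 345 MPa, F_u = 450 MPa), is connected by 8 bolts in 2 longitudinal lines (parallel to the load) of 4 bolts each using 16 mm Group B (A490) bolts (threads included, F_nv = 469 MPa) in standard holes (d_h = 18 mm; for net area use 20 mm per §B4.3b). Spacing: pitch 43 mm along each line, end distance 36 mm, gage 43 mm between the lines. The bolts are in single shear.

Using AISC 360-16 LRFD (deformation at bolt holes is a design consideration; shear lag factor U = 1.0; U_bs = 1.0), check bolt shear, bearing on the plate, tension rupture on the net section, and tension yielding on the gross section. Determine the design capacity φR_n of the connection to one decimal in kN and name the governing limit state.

Bolt shear: A_b = π(16)²/4 = 201.06 mm². φR_n = 0.75 × 469 × 201.06 × 8 × 1 = 565.8 kN.
Bearing (10 mm plate, F_u = 450 MPa): end bolts L_c = 36 − 18/2 = 27, R_n = min(1.2×27×10×450, 2.4×16×10×450) = 145.8 kN/bolt; interior L_c = 43 − 18 = 25, R_n = 135 kN/bolt. φR_n = 0.75 × (2×145.8 + 6×135) = 826.2 kN.
Tension rupture (net): A_n = (183 − 2×20)×10 = 1430 mm² (U = 1.0, A_e = A_n). φR_n = 0.75 × 450 × 1430 = 482.6 kN.
Tension yield (gross): A_g = 183×10 = 1830 mm². φR_n = 0.90 × 345 × 1830 = 568.2 kN.
Governing: min(565.8, 826.2, 482.6, 568.2) = 482.6 kN → net-section rupture.

482.6 kN (net-section rupture governs)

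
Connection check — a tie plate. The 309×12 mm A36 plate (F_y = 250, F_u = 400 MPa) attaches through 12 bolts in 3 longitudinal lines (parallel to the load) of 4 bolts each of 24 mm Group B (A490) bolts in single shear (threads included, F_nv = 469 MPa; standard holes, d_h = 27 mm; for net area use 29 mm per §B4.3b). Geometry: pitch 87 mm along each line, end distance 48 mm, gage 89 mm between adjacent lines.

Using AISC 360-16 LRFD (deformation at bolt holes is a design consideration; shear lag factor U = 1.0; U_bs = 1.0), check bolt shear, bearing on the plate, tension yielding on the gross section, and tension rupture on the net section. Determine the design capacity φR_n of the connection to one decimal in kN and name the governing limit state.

Bolt shear: A_b = π(24)²/4 = 452.39 mm². φR_n = 0.75 × 469 × 452.39 × 12 × 1 = 1909.5 kN.
Bearing (12 mm plate, F_u = 400 MPa): end bolts L_c = 48 − 27/2 = 34.5, R_n = min(1.2×34.5×12×400, 2.4×24×12×400) = 198.72 kN/bolt; interior L_c = 87 − 27 = 60, R_n = 276.48 kN/bolt. φR_n = 0.75 × (3×198.72 + 9×276.48) = 2313.4 kN.
Tension yield (gross): A_g = 309×12 = 3708 mm². φR_n = 0.90 × 250 × 3708 = 834.3 kN.
Tension rupture (net): A_n = (309 − 3×29)×12 = 2664 mm² (U = 1.0, A_e = A_n). φR_n = 0.75 × 400 × 2664 = 799.2 kN.
Governing: min(1909.5, 2313.4, 834.3, 799.2) = 799.2 kN → net-section rupture.

799.2 kN (net-section rupture governs)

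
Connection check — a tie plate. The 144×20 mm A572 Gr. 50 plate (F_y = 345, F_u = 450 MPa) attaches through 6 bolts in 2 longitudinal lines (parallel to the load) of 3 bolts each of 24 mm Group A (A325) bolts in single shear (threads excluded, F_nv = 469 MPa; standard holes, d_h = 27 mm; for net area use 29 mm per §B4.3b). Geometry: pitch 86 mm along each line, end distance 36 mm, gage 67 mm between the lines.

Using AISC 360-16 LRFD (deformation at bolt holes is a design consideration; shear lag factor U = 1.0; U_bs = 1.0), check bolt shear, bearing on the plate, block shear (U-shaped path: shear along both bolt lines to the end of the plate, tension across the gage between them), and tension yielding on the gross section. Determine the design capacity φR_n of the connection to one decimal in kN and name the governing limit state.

Bolt shear: A_b = π(24)²/4 = 452.39 mm². φR_n = 0.75 × 469 × 452.39 × 6 × 1 = 954.8 kN.
Bearing (20 mm plate, F_u = 450 MPa): end bolts L_c = 36 − 27/2 = 22.5, R_n = min(1.2×22.5×20×450, 2.4×24×20×450) = 243 kN/bolt; interior L_c = 86 − 27 = 59, R_n = 518.4 kN/bolt. φR_n = 0.75 × (2×243 + 4×518.4) = 1919.7 kN.
Block shear: shear path 2×[36+2×86] = 2×208 mm, A_gv = 8320, A_nv = 2×(208 − 2.5×29)×20 = 5420 mm²; tension across gage: (67 − 1×29)×20 = 760 mm². R_n = min(0.6×450×5420, 0.6×345×8320) + 1.0×450×760 = min(1463.4, 1722.2) + 342 = 1805.4 kN. φR_n = 0.75 × 1805.4 = 1354.1 kN.
Tension yield (gross): A_g = 144×20 = 2880 mm². φR_n = 0.90 × 345 × 2880 = 894.2 kN.
Governing: min(954.8, 1919.7, 1354.1, 894.2) = 894.2 kN → gross-section yield.

894.2 kN (gross-section yield governs)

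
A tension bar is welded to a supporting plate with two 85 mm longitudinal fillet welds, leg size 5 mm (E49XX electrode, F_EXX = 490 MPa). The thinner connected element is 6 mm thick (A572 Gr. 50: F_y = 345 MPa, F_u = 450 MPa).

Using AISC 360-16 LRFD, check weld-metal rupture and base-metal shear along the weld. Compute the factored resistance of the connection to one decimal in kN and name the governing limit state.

Weld metal: throat = 0.707×5 = 3.535 mm, L = 2×85 = 170 mm. φR_n = 0.75 × 0.6 × 490 × 3.535 × 170 = 132.5 kN.
Base metal shear (6 mm plate): yield φR_n = 1.0×0.6×345×6×170 = 211.1 kN; rupture φR_n = 0.75×0.6×450×6×170 = 206.6 kN; take 206.6 kN (rupture).
Governing: min(132.5, 206.6) = 132.5 kN → weld metal.

132.5 kN (weld metal governs)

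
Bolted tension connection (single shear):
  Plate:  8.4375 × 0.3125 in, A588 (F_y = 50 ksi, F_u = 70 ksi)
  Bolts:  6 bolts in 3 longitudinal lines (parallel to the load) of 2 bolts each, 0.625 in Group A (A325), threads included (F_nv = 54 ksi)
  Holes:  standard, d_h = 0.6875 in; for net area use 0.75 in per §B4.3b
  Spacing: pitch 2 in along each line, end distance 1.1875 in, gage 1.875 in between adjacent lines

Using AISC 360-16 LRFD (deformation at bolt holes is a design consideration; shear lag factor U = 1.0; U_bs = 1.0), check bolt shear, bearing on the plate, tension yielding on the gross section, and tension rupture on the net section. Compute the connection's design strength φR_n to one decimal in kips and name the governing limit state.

Bolt shear: A_b = π(0.625)²/4 = 0.3068 in². φR_n = 0.75 × 54 × 0.3068 × 6 × 1 = 74.6 kips.
Bearing (0.3125 in plate, F_u = 70 ksi): end bolts L_c = 1.1875 − 0.6875/2 = 0.84375, R_n = min(1.2×0.84375×0.3125×70, 2.4×0.625×0.3125×70) = 22.148 kips/bolt; interior L_c = 2 − 0.6875 = 1.3125, R_n = 32.813 kips/bolt. φR_n = 0.75 × (3×22.148 + 3×32.813) = 123.7 kips.
Tension yield (gross): A_g = 8.4375×0.3125 = 2.6367 in². φR_n = 0.90 × 50 × 2.6367 = 118.7 kips.
Tension rupture (net): A_n = (8.4375 − 3×0.75)×0.3125 = 1.9336 in² (U = 1.0, A_e = A_n). φR_n = 0.75 × 70 × 1.9336 = 101.5 kips.
Governing: min(74.6, 123.7, 118.7, 101.5) = 74.6 kips → bolt shear.

74.6 kips (bolt shear governs)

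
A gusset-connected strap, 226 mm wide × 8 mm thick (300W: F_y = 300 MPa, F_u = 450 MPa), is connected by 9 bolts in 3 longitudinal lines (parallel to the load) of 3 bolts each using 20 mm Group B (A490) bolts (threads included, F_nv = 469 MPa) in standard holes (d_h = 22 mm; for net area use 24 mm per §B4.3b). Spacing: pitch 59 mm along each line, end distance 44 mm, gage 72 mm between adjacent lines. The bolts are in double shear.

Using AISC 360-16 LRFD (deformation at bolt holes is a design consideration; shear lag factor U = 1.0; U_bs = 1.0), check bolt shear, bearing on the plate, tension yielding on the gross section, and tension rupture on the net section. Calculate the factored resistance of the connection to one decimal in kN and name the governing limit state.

415.8 kN (net-section rupture governs)

Bolt shear: A_b = π(20)²/4 = 314.16 mm². φR_n = 0.75 × 469 × 314.16 × 9 × 2 = 1989.1 kN.
Bearing (8 mm plate, F_u = 450 MPa): end bolts L_c = 44 − 22/2 = 33, R_n = min(1.2×33×8×450, 2.4×20×8×450) = 142.56 kN/bolt; interior L_c = 59 − 22 = 37, R_n = 159.84 kN/bolt. φR_n = 0.75 × (3×142.56 + 6×159.84) = 1040.0 kN.
Tension yield (gross): A_g = 226×8 = 1808 mm². φR_n = 0.90 × 300 × 1808 = 488.2 kN.
Tension rupture (net): A_n = (226 − 3×24)×8 = 1232 mm² (U = 1.0, A_e = A_n). φR_n = 0.75 × 450 × 1232 = 415.8 kN.
Governing: min(1989.1, 1040.0, 488.2, 415.8) = 415.8 kN → net-section rupture.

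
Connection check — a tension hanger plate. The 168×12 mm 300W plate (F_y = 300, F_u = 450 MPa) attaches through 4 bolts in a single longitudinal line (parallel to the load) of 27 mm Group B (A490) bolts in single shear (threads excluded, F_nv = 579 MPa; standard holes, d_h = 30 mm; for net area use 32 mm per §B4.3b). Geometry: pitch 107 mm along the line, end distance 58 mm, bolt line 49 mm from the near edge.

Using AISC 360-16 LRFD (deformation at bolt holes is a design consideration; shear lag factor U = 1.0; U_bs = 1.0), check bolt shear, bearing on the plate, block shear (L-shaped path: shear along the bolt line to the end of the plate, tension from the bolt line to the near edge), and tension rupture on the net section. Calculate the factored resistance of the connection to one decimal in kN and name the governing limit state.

Bolt shear: A_b = π(27)²/4 = 572.56 mm². φR_n = 0.75 × 579 × 572.56 × 4 × 1 = 994.5 kN.
Bearing (12 mm plate, F_u = 450 MPa): end bolts L_c = 58 − 30/2 = 43, R_n = min(1.2×43×12×450, 2.4×27×12×450) = 278.64 kN/bolt; interior L_c = 107 − 30 = 77, R_n = 349.92 kN/bolt. φR_n = 0.75 × (1×278.64 + 3×349.92) = 996.3 kN.
Block shear: shear path 1×[58+3×107] = 1×379 mm, A_gv = 4548, A_nv = 1×(379 − 3.5×32)×12 = 3204 mm²; tension to near edge: (49 − 0.5×32)×12 = 396 mm². R_n = min(0.6×450×3204, 0.6×300×4548) + 1.0×450×396 = min(865.08, 818.64) + 178.2 = 996.84 kN. φR_n = 0.75 × 996.84 = 747.6 kN.
Tension rupture (net): A_n = (168 − 1×32)×12 = 1632 mm² (U = 1.0, A_e = A_n). φR_n = 0.75 × 450 × 1632 = 550.8 kN.
Governing: min(994.5, 996.3, 747.6, 550.8) = 550.8 kN → net-section rupture.

550.8 kN (net-section rupture governs)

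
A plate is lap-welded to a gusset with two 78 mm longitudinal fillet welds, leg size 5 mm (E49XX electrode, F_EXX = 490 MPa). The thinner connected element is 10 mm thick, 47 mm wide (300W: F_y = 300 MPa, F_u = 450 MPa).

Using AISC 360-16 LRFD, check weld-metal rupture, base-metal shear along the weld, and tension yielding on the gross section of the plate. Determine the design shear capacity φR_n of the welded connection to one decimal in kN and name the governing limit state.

121.6 kN (weld metal governs)

Weld metal: throat = 0.707×5 = 3.535 mm, L = 2×78 = 156 mm. φR_n = 0.75 × 0.6 × 490 × 3.535 × 156 = 121.6 kN.
Base metal shear (10 mm plate): yield φR_n = 1.0×0.6×300×10×156 = 280.8 kN; rupture φR_n = 0.75×0.6×450×10×156 = 315.9 kN; take 280.8 kN (yield).
Tension yield (gross): A_g = 47×10 = 470 mm². φR_n = 0.90 × 300 × 470 = 126.9 kN.
Governing: min(121.6, 280.8, 126.9) = 121.6 kN → weld metal.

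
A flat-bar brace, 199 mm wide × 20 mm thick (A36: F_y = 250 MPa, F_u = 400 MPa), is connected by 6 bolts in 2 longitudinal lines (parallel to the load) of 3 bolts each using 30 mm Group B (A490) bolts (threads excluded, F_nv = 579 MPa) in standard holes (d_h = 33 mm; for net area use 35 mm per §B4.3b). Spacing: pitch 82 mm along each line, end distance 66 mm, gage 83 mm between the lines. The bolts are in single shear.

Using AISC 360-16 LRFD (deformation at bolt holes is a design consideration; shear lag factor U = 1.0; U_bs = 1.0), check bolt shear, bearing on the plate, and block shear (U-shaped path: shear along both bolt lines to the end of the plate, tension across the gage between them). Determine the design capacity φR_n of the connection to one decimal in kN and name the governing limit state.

1314.0 kN (block shear governs)

Bolt shear: A_b = π(30)²/4 = 706.86 mm². φR_n = 0.75 × 579 × 706.86 × 6 × 1 = 1841.7 kN.
Bearing (20 mm plate, F_u = 400 MPa): end bolts L_c = 66 − 33/2 = 49.5, R_n = min(1.2×49.5×20×400, 2.4×30×20×400) = 475.2 kN/bolt; interior L_c = 82 − 33 = 49, R_n = 470.4 kN/bolt. φR_n = 0.75 × (2×475.2 + 4×470.4) = 2124.0 kN.
Block shear: shear path 2×[66+2×82] = 2×230 mm, A_gv = 9200, A_nv = 2×(230 − 2.5×35)×20 = 5700 mm²; tension across gage: (83 − 1×35)×20 = 960 mm². R_n = min(0.6×400×5700, 0.6×250×9200) + 1.0×400×960 = min(1368, 1380) + 384 = 1752 kN. φR_n = 0.75 × 1752 = 1314.0 kN.
Governing: min(1841.7, 2124.0, 1314.0) = 1314.0 kN → block shear.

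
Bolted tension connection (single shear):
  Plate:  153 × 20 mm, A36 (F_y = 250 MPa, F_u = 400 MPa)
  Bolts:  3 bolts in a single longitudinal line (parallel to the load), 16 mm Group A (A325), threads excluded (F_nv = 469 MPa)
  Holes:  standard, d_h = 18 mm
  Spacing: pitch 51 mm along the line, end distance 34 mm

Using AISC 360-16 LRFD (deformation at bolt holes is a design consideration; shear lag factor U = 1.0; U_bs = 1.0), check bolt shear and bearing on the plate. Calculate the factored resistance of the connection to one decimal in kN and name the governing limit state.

Bolt shear: A_b = π(16)²/4 = 201.06 mm². φR_n = 0.75 × 469 × 201.06 × 3 × 1 = 212.2 kN.
Bearing (20 mm plate, F_u = 400 MPa): end bolts L_c = 34 − 18/2 = 25, R_n = min(1.2×25×20×400, 2.4×16×20×400) = 240 kN/bolt; interior L_c = 51 − 18 = 33, R_n = 307.2 kN/bolt. φR_n = 0.75 × (1×240 + 2×307.2) = 640.8 kN.
Governing: min(212.2, 640.8) = 212.2 kN → bolt shear.

212.2 kN (bolt shear governs)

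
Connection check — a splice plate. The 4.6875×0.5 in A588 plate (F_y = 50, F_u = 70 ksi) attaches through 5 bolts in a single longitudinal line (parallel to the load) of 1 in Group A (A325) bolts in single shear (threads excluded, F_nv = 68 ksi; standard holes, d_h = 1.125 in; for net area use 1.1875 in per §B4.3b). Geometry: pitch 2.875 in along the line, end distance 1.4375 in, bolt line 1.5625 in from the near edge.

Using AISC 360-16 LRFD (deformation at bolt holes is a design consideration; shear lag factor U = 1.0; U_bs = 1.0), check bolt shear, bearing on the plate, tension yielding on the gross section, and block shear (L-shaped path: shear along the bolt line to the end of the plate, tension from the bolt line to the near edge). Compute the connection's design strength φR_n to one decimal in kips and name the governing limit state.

Bolt shear: A_b = π(1)²/4 = 0.7854 in². φR_n = 0.75 × 68 × 0.7854 × 5 × 1 = 200.3 kips.
Bearing (0.5 in plate, F_u = 70 ksi): end bolts L_c = 1.4375 − 1.125/2 = 0.875, R_n = min(1.2×0.875×0.5×70, 2.4×1×0.5×70) = 36.75 kips/bolt; interior L_c = 2.875 − 1.125 = 1.75, R_n = 73.5 kips/bolt. φR_n = 0.75 × (1×36.75 + 4×73.5) = 248.1 kips.
Tension yield (gross): A_g = 4.6875×0.5 = 2.3438 in². φR_n = 0.90 × 50 × 2.3438 = 105.5 kips.
Block shear: shear path 1×[1.4375+4×2.875] = 1×12.9375 in, A_gv = 6.4688, A_nv = 1×(12.9375 − 4.5×1.1875)×0.5 = 3.7969 in²; tension to near edge: (1.5625 − 0.5×1.1875)×0.5 = 0.48438 in². R_n = min(0.6×70×3.7969, 0.6×50×6.4688) + 1.0×70×0.48438 = min(159.47, 194.06) + 33.907 = 193.38 kips. φR_n = 0.75 × 193.38 = 145.0 kips.
Governing: min(200.3, 248.1, 105.5, 145.0) = 105.5 kips → gross-section yield.

105.5 kips (gross-section yield governs)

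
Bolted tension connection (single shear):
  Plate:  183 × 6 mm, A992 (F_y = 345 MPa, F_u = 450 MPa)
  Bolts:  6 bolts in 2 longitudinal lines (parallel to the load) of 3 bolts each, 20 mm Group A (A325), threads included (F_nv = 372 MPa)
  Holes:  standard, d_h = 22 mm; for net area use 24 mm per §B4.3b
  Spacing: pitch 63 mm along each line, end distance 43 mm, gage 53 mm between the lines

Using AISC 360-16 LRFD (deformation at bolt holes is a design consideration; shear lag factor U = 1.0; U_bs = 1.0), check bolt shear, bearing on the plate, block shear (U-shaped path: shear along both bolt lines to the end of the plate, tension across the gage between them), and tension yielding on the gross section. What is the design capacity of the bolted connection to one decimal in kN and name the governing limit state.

Bolt shear: A_b = π(20)²/4 = 314.16 mm². φR_n = 0.75 × 372 × 314.16 × 6 × 1 = 525.9 kN.
Bearing (6 mm plate, F_u = 450 MPa): end bolts L_c = 43 − 22/2 = 32, R_n = min(1.2×32×6×450, 2.4×20×6×450) = 103.68 kN/bolt; interior L_c = 63 − 22 = 41, R_n = 129.6 kN/bolt. φR_n = 0.75 × (2×103.68 + 4×129.6) = 544.3 kN.
Block shear: shear path 2×[43+2×63] = 2×169 mm, A_gv = 2028, A_nv = 2×(169 − 2.5×24)×6 = 1308 mm²; tension across gage: (53 − 1×24)×6 = 174 mm². R_n = min(0.6×450×1308, 0.6×345×2028) + 1.0×450×174 = min(353.16, 419.8) + 78.3 = 431.46 kN. φR_n = 0.75 × 431.46 = 323.6 kN.
Tension yield (gross): A_g = 183×6 = 1098 mm². φR_n = 0.90 × 345 × 1098 = 340.9 kN.
Governing: min(525.9, 544.3, 323.6, 340.9) = 323.6 kN → block shear.

323.6 kN (block shear governs)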